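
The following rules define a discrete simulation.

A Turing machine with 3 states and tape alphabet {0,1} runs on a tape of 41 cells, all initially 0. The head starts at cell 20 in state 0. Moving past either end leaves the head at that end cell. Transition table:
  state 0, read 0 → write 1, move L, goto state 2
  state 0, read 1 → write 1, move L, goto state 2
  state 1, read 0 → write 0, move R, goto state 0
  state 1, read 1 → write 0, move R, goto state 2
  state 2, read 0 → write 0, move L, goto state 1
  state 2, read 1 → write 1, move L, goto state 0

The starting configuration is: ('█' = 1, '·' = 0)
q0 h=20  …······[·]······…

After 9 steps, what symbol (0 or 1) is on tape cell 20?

1

t=0: q0 h=20  …······[·]······…
t=1: q2 h=19  …······[·]█·····…
t=2: q1 h=18  …······[·]·█····…
t=3: q0 h=19  …······[·]█·····…
t=4: q2 h=18  …······[·]██····…
t=5: q1 h=17  …······[·]·██···…
t=6: q0 h=18  …······[·]██····…
t=7: q2 h=17  …······[·]███···…
t=8: q1 h=16  …······[·]·███··…
t=9: q0 h=17  …······[·]███···…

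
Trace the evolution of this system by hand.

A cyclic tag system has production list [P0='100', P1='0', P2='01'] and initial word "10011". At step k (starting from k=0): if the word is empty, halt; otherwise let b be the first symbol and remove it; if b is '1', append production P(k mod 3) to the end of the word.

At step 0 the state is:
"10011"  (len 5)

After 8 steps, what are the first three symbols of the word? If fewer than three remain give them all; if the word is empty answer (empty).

100

t=0: "10011"  (len 5)
t=1: "0011100"  (len 7)
t=2: "011100"  (len 6)
t=3: "11100"  (len 5)
t=4: "1100100"  (len 7)
t=5: "1001000"  (len 7)
t=6: "00100001"  (len 8)
t=7: "0100001"  (len 7)
t=8: "100001"  (len 6)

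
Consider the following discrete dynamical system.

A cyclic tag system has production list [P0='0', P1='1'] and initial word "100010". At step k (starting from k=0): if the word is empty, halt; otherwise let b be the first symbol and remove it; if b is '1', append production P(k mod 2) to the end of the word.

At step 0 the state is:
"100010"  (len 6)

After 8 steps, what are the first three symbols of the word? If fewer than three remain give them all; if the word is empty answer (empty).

gen 0: "100010"  (len 6)
gen 1: "000100"  (len 6)
gen 2: "00100"  (len 5)
gen 3: "0100"  (len 4)
gen 4: "100"  (len 3)
gen 5: "000"  (len 3)
gen 6: "00"  (len 2)
gen 7: "0"  (len 1)
gen 8: (halted — word empty)

(empty)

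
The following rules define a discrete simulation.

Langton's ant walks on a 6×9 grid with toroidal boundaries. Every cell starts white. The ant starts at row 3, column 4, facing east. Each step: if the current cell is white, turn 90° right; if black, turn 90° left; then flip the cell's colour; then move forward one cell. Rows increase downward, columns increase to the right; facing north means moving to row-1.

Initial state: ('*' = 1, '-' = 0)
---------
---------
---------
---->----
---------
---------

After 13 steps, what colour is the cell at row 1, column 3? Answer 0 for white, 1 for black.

1

[0] ---------
---------
---------
---->----
---------
---------
[1] ---------
---------
---------
----*----
----v----
---------
[2] ---------
---------
---------
----*----
---<*----
---------
[3] ---------
---------
---------
---^*----
---**----
---------
[4] ---------
---------
---------
---*>----
---**----
---------
[5] ---------
---------
----^----
---*-----
---**----
---------
[6] ---------
---------
----*>---
---*-----
---**----
---------
[7] ---------
---------
----**---
---*-v---
---**----
---------
[8] ---------
---------
----**---
---*<*---
---**----
---------
[9] ---------
---------
----^*---
---***---
---**----
---------
[10] ---------
---------
---<-*---
---***---
---**----
---------
[11] ---------
---^-----
---*-*---
---***---
---**----
---------
[12] ---------
---*>----
---*-*---
---***---
---**----
---------
[13] ---------
---**----
---*v*---
---***---
---**----
---------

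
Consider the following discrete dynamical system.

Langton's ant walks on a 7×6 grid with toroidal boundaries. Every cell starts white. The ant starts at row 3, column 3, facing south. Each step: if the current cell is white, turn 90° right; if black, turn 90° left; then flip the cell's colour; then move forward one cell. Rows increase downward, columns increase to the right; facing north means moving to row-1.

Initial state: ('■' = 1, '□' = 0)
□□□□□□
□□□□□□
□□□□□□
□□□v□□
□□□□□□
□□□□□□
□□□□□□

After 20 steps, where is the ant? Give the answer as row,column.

1,5

t=0: □□□□□□
□□□□□□
□□□□□□
□□□v□□
□□□□□□
□□□□□□
□□□□□□
t=1: □□□□□□
□□□□□□
□□□□□□
□□<■□□
□□□□□□
□□□□□□
□□□□□□
t=2: □□□□□□
□□□□□□
□□^□□□
□□■■□□
□□□□□□
□□□□□□
□□□□□□
t=3: □□□□□□
□□□□□□
□□■>□□
□□■■□□
□□□□□□
□□□□□□
□□□□□□
t=4: □□□□□□
□□□□□□
□□■■□□
□□■v□□
□□□□□□
□□□□□□
□□□□□□
t=5: □□□□□□
□□□□□□
□□■■□□
□□■□>□
□□□□□□
□□□□□□
□□□□□□
t=6: □□□□□□
□□□□□□
□□■■□□
□□■□■□
□□□□v□
□□□□□□
□□□□□□
t=7: □□□□□□
□□□□□□
□□■■□□
□□■□■□
□□□<■□
□□□□□□
□□□□□□
t=8: □□□□□□
□□□□□□
□□■■□□
□□■^■□
□□□■■□
□□□□□□
□□□□□□
t=9: □□□□□□
□□□□□□
□□■■□□
□□■■>□
□□□■■□
□□□□□□
□□□□□□
t=10: □□□□□□
□□□□□□
□□■■^□
□□■■□□
□□□■■□
□□□□□□
□□□□□□
t=11: □□□□□□
□□□□□□
□□■■■>
□□■■□□
□□□■■□
□□□□□□
□□□□□□
t=12: □□□□□□
□□□□□□
□□■■■■
□□■■□v
□□□■■□
□□□□□□
□□□□□□
t=13: □□□□□□
□□□□□□
□□■■■■
□□■■<■
□□□■■□
□□□□□□
□□□□□□
t=14: □□□□□□
□□□□□□
□□■■^■
□□■■■■
□□□■■□
□□□□□□
□□□□□□
t=15: □□□□□□
□□□□□□
□□■<□■
□□■■■■
□□□■■□
□□□□□□
□□□□□□
t=16: □□□□□□
□□□□□□
□□■□□■
□□■v■■
□□□■■□
□□□□□□
□□□□□□
t=17: □□□□□□
□□□□□□
□□■□□■
□□■□>■
□□□■■□
□□□□□□
□□□□□□
t=18: □□□□□□
□□□□□□
□□■□^■
□□■□□■
□□□■■□
□□□□□□
□□□□□□
t=19: □□□□□□
□□□□□□
□□■□■>
□□■□□■
□□□■■□
□□□□□□
□□□□□□
t=20: □□□□□□
□□□□□^
□□■□■□
□□■□□■
□□□■■□
□□□□□□
□□□□□□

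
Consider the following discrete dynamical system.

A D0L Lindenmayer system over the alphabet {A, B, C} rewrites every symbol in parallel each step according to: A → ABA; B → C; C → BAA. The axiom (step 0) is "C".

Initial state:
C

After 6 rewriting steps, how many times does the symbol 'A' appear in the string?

140

gen 0: C
gen 1: BAA
gen 2: CABAABA
gen 3: BAAABACABAABACABA
gen 4: CABAABAABACABABAAABACABAABACABABAAABACABA
gen 5: BAAABACABAABACABAABACABABAAABACABACABAABAABACABABAAABACABAABACABABAAABACABACABAABAABACABABAAABACABA
gen 6: CABAABAABACABABAAABACABAABACABABAAABACABAABACABABAAABACABA…BAAABACABAABACABAABACABABAAABACABACABAABAABACABABAAABACABA  (len 239)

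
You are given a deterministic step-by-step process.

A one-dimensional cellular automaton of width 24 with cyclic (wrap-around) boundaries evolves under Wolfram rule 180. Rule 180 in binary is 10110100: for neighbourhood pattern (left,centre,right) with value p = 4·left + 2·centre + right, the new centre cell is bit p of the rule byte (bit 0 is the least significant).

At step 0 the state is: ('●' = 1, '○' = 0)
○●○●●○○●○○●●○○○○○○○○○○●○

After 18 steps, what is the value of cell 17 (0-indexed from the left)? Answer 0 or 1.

0

t=0: ○●○●●○○●○○●●○○○○○○○○○○●○
t=1: ○●●○○●○●●○○○●○○○○○○○○○●●
t=2: ●○○●○●●○○●○○●●○○○○○○○○○○
t=3: ●●○●●○○●○●●○○○●○○○○○○○○○
t=4: ○○●○○●○●●○○●○○●●○○○○○○○○
t=5: ○○●●○●●○○●○●●○○○●○○○○○○○
t=6: ○○○○●○○●○●●○○●○○●●○○○○○○
t=7: ○○○○●●○●●○○●○●●○○○●○○○○○
t=8: ○○○○○○●○○●○●●○○●○○●●○○○○
t=9: ○○○○○○●●○●●○○●○●●○○○●○○○
t=10: ○○○○○○○○●○○●○●●○○●○○●●○○
t=11: ○○○○○○○○●●○●●○○●○●●○○○●○
t=12: ○○○○○○○○○○●○○●○●●○○●○○●●
t=13: ●○○○○○○○○○●●○●●○○●○●●○○○
t=14: ●●○○○○○○○○○○●○○●○●●○○●○○
t=15: ○○●○○○○○○○○○●●○●●○○●○●●○
t=16: ○○●●○○○○○○○○○○●○○●○●●○○●
t=17: ●○○○●○○○○○○○○○●●○●●○○●○●
t=18: ○●○○●●○○○○○○○○○○●○○●○●●○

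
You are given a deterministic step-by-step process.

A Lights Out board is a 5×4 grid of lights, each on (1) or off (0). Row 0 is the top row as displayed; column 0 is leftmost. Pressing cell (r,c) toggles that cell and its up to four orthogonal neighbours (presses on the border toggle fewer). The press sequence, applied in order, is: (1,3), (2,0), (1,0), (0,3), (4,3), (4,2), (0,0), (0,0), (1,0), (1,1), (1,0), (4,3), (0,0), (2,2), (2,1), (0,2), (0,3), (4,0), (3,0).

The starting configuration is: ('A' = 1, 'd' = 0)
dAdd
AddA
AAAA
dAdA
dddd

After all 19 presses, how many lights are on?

12

k=0  dAdd
AddA
AAAA
dAdA
dddd
k=1  dAdA
AdAd
AAAd
dAdA
dddd
k=2  dAdA
ddAd
ddAd
AAdA
dddd
k=3  AAdA
AAAd
AdAd
AAdA
dddd
k=4  AAAd
AAAA
AdAd
AAdA
dddd
k=5  AAAd
AAAA
AdAd
AAdd
ddAA
k=6  AAAd
AAAA
AdAd
AAAd
dAdd
k=7  ddAd
dAAA
AdAd
AAAd
dAdd
k=8  AAAd
AAAA
AdAd
AAAd
dAdd
k=9  dAAd
ddAA
ddAd
AAAd
dAdd
k=10  ddAd
AAdA
dAAd
AAAd
dAdd
k=11  AdAd
dddA
AAAd
AAAd
dAdd
k=12  AdAd
dddA
AAAd
AAAA
dAAA
k=13  dAAd
AddA
AAAd
AAAA
dAAA
k=14  dAAd
AdAA
AddA
AAdA
dAAA
k=15  dAAd
AAAA
dAAA
AddA
dAAA
k=16  dddA
AAdA
dAAA
AddA
dAAA
k=17  ddAd
AAdd
dAAA
AddA
dAAA
k=18  ddAd
AAdd
dAAA
dddA
AdAA
k=19  ddAd
AAdd
AAAA
AAdA
ddAA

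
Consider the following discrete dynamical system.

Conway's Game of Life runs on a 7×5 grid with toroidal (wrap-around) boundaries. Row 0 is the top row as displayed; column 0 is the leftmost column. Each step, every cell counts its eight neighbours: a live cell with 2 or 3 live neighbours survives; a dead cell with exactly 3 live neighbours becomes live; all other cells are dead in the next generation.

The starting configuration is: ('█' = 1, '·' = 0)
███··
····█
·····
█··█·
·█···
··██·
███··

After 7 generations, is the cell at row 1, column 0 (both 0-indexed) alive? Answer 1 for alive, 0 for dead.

0

[0] ███··
····█
·····
█··█·
·█···
··██·
███··
[1] ··███
██···
····█
·····
·█·██
█··█·
█···█
[2] ··██·
███··
█····
█··██
█·███
·███·
███··
[3] ···██
█·███
··██·
··█··
·····
·····
█···█
[4] ·██··
██···
·····
··██·
·····
·····
█··██
[5] ··██·
███··
·██··
·····
·····
····█
█████
[6] ·····
█····
█·█··
·····
·····
·██·█
██···
[7] ██···
·█···
·█···
·····
·····
·██··
███··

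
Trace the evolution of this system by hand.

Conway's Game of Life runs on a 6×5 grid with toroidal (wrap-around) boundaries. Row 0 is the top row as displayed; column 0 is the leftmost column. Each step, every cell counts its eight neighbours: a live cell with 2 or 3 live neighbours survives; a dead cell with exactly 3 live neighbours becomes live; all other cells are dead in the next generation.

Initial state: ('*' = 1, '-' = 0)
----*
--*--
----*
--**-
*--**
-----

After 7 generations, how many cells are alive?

13

step 0: ----*
--*--
----*
--**-
*--**
-----
step 1: -----
---*-
--*--
*-*--
--***
*--*-
step 2: ----*
-----
-***-
--*-*
*-*--
--**-
step 3: ---*-
--**-
-***-
*---*
--*-*
-****
step 4: -*---
-*--*
**---
*---*
--*--
**--*
step 5: -**-*
-**--
-*---
*---*
---*-
***--
step 6: -----
---*-
-**--
*---*
--**-
*---*
step 7: ----*
--*--
*****
*---*
-*-*-
---**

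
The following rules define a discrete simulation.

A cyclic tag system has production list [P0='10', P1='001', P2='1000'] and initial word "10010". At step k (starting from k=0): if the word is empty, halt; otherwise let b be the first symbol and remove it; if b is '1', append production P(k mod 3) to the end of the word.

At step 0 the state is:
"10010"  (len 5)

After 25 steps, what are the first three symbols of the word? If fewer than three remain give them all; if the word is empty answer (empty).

gen 0: "10010"  (len 5)
gen 1: "001010"  (len 6)
gen 2: "01010"  (len 5)
gen 3: "1010"  (len 4)
gen 4: "01010"  (len 5)
gen 5: "1010"  (len 4)
gen 6: "0101000"  (len 7)
gen 7: "101000"  (len 6)
gen 8: "01000001"  (len 8)
gen 9: "1000001"  (len 7)
gen 10: "00000110"  (len 8)
gen 11: "0000110"  (len 7)
gen 12: "000110"  (len 6)
gen 13: "00110"  (len 5)
gen 14: "0110"  (len 4)
gen 15: "110"  (len 3)
gen 16: "1010"  (len 4)
gen 17: "010001"  (len 6)
gen 18: "10001"  (len 5)
gen 19: "000110"  (len 6)
gen 20: "00110"  (len 5)
gen 21: "0110"  (len 4)
gen 22: "110"  (len 3)
gen 23: "10001"  (len 5)
gen 24: "00011000"  (len 8)
gen 25: "0011000"  (len 7)

001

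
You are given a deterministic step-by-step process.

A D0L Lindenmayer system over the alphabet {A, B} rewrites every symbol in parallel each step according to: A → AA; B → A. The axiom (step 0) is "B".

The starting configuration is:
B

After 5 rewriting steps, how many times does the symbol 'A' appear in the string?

16

step 0: B
step 1: A
step 2: AA
step 3: AAAA
step 4: AAAAAAAA
step 5: AAAAAAAAAAAAAAAA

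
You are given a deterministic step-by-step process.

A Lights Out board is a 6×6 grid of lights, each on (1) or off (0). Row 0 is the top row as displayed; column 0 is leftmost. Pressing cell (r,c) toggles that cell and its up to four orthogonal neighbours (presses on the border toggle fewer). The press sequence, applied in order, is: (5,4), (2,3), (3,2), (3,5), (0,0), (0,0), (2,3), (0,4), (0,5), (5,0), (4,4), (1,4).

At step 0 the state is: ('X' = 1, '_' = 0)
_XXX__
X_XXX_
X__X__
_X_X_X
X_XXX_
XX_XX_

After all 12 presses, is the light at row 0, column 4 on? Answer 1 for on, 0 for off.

1

[0] _XXX__
X_XXX_
X__X__
_X_X_X
X_XXX_
XX_XX_
[1] _XXX__
X_XXX_
X__X__
_X_X_X
X_XX__
XX___X
[2] _XXX__
X_X_X_
X_X_X_
_X___X
X_XX__
XX___X
[3] _XXX__
X_X_X_
X___X_
__XX_X
X__X__
XX___X
[4] _XXX__
X_X_X_
X___XX
__XXX_
X__X_X
XX___X
[5] X_XX__
__X_X_
X___XX
__XXX_
X__X_X
XX___X
[6] _XXX__
X_X_X_
X___XX
__XXX_
X__X_X
XX___X
[7] _XXX__
X_XXX_
X_XX_X
__X_X_
X__X_X
XX___X
[8] _XX_XX
X_XX__
X_XX_X
__X_X_
X__X_X
XX___X
[9] _XX___
X_XX_X
X_XX_X
__X_X_
X__X_X
XX___X
[10] _XX___
X_XX_X
X_XX_X
__X_X_
___X_X
_____X
[11] _XX___
X_XX_X
X_XX_X
__X___
____X_
____XX
[12] _XX_X_
X_X_X_
X_XXXX
__X___
____X_
____XX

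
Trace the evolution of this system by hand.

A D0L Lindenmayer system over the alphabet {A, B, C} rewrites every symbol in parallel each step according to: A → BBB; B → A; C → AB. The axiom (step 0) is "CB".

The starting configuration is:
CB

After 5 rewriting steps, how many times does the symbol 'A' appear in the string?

gen 0: CB
gen 1: ABA
gen 2: BBBABBB
gen 3: AAABBBAAA
gen 4: BBBBBBBBBAAABBBBBBBBB
gen 5: AAAAAAAAABBBBBBBBBAAAAAAAAA

18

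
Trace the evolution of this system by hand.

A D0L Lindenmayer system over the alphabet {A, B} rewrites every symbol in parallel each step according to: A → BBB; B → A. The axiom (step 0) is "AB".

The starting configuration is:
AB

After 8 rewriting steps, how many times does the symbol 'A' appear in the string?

step 0: AB
step 1: BBBA
step 2: AAABBB
step 3: BBBBBBBBBAAA
step 4: AAAAAAAAABBBBBBBBB
step 5: BBBBBBBBBBBBBBBBBBBBBBBBBBBAAAAAAAAA
step 6: AAAAAAAAAAAAAAAAAAAAAAAAAAABBBBBBBBBBBBBBBBBBBBBBBBBBB
step 7: BBBBBBBBBBBBBBBBBBBBBBBBBBBBBBBBBBBBBBBBBBBBBBBBBBBBBBBBBBBBBBBBBBBBBBBBBBBBBBBBBAAAAAAAAAAAAAAAAAAAAAAAAAAA
step 8: AAAAAAAAAAAAAAAAAAAAAAAAAAAAAAAAAAAAAAAAAAAAAAAAAAAAAAAAAA…BBBBBBBBBBBBBBBBBBBBBBBBBBBBBBBBBBBBBBBBBBBBBBBBBBBBBBBBBB  (len 162)

81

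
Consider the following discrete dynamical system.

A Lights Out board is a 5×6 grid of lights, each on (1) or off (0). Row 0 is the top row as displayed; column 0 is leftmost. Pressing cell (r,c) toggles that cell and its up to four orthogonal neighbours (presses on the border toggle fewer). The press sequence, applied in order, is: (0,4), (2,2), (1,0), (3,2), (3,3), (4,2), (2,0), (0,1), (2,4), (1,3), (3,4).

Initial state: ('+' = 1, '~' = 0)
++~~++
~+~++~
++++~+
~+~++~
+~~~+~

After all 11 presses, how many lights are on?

11

t=0: ++~~++
~+~++~
++++~+
~+~++~
+~~~+~
t=1: ++~+~~
~+~+~~
++++~+
~+~++~
+~~~+~
t=2: ++~+~~
~+++~~
+~~~~+
~++++~
+~~~+~
t=3: ~+~+~~
+~++~~
~~~~~+
~++++~
+~~~+~
t=4: ~+~+~~
+~++~~
~~+~~+
~~~~+~
+~+~+~
t=5: ~+~+~~
+~++~~
~~++~+
~~++~~
+~+++~
t=6: ~+~+~~
+~++~~
~~++~+
~~~+~~
++~~+~
t=7: ~+~+~~
~~++~~
++++~+
+~~+~~
++~~+~
t=8: +~++~~
~+++~~
++++~+
+~~+~~
++~~+~
t=9: +~++~~
~++++~
+++~+~
+~~++~
++~~+~
t=10: +~+~~~
~+~~~~
+++++~
+~~++~
++~~+~
t=11: +~+~~~
~+~~~~
++++~~
+~~~~+
++~~~~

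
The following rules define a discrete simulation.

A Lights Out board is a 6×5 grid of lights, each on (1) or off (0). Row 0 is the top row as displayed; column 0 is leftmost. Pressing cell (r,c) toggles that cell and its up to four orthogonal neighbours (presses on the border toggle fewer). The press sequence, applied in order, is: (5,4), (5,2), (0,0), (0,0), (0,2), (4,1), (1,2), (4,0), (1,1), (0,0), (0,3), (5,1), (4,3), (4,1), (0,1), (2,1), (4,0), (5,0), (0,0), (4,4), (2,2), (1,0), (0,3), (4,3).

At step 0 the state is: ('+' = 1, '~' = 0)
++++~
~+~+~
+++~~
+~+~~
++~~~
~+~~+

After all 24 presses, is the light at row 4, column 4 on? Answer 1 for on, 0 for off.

0

k=0  ++++~
~+~+~
+++~~
+~+~~
++~~~
~+~~+
k=1  ++++~
~+~+~
+++~~
+~+~~
++~~+
~+~+~
k=2  ++++~
~+~+~
+++~~
+~+~~
+++~+
~~+~~
k=3  ~~++~
++~+~
+++~~
+~+~~
+++~+
~~+~~
k=4  ++++~
~+~+~
+++~~
+~+~~
+++~+
~~+~~
k=5  +~~~~
~+++~
+++~~
+~+~~
+++~+
~~+~~
k=6  +~~~~
~+++~
+++~~
+++~~
~~~~+
~++~~
k=7  +~+~~
~~~~~
++~~~
+++~~
~~~~+
~++~~
k=8  +~+~~
~~~~~
++~~~
~++~~
++~~+
+++~~
k=9  +++~~
+++~~
+~~~~
~++~~
++~~+
+++~~
k=10  ~~+~~
~++~~
+~~~~
~++~~
++~~+
+++~~
k=11  ~~~++
~+++~
+~~~~
~++~~
++~~+
+++~~
k=12  ~~~++
~+++~
+~~~~
~++~~
+~~~+
~~~~~
k=13  ~~~++
~+++~
+~~~~
~+++~
+~++~
~~~+~
k=14  ~~~++
~+++~
+~~~~
~~++~
~+~+~
~+~+~
k=15  +++++
~~++~
+~~~~
~~++~
~+~+~
~+~+~
k=16  +++++
~+++~
~++~~
~+++~
~+~+~
~+~+~
k=17  +++++
~+++~
~++~~
++++~
+~~+~
++~+~
k=18  +++++
~+++~
~++~~
++++~
~~~+~
~~~+~
k=19  ~~+++
++++~
~++~~
++++~
~~~+~
~~~+~
k=20  ~~+++
++++~
~++~~
+++++
~~~~+
~~~++
k=21  ~~+++
++~+~
~~~+~
++~++
~~~~+
~~~++
k=22  +~+++
~~~+~
+~~+~
++~++
~~~~+
~~~++
k=23  +~~~~
~~~~~
+~~+~
++~++
~~~~+
~~~++
k=24  +~~~~
~~~~~
+~~+~
++~~+
~~++~
~~~~+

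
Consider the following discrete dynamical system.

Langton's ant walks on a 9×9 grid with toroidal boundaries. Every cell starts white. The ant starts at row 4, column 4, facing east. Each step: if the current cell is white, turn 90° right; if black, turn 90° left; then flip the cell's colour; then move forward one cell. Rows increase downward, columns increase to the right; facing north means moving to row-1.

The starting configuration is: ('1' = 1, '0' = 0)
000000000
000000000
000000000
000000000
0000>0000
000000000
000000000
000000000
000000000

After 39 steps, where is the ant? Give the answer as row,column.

step 0: 000000000
000000000
000000000
000000000
0000>0000
000000000
000000000
000000000
000000000
step 1: 000000000
000000000
000000000
000000000
000010000
0000v0000
000000000
000000000
000000000
step 2: 000000000
000000000
000000000
000000000
000010000
000<10000
000000000
000000000
000000000
step 3: 000000000
000000000
000000000
000000000
000^10000
000110000
000000000
000000000
000000000
step 4: 000000000
000000000
000000000
000000000
0001>0000
000110000
000000000
000000000
000000000
step 5: 000000000
000000000
000000000
0000^0000
000100000
000110000
000000000
000000000
000000000
step 6: 000000000
000000000
000000000
00001>000
000100000
000110000
000000000
000000000
000000000
step 7: 000000000
000000000
000000000
000011000
00010v000
000110000
000000000
000000000
000000000
step 8: 000000000
000000000
000000000
000011000
0001<1000
000110000
000000000
000000000
000000000
step 9: 000000000
000000000
000000000
0000^1000
000111000
000110000
000000000
000000000
000000000
step 10: 000000000
000000000
000000000
000<01000
000111000
000110000
000000000
000000000
000000000
step 11: 000000000
000000000
000^00000
000101000
000111000
000110000
000000000
000000000
000000000
step 12: 000000000
000000000
0001>0000
000101000
000111000
000110000
000000000
000000000
000000000
step 13: 000000000
000000000
000110000
0001v1000
000111000
000110000
000000000
000000000
000000000
step 14: 000000000
000000000
000110000
000<11000
000111000
000110000
000000000
000000000
000000000
step 15: 000000000
000000000
000110000
000011000
000v11000
000110000
000000000
000000000
000000000
step 16: 000000000
000000000
000110000
000011000
0000>1000
000110000
000000000
000000000
000000000
step 17: 000000000
000000000
000110000
0000^1000
000001000
000110000
000000000
000000000
000000000
step 18: 000000000
000000000
000110000
000<01000
000001000
000110000
000000000
000000000
000000000
step 19: 000000000
000000000
000^10000
000101000
000001000
000110000
000000000
000000000
000000000
step 20: 000000000
000000000
00<010000
000101000
000001000
000110000
000000000
000000000
000000000
step 21: 000000000
00^000000
001010000
000101000
000001000
000110000
000000000
000000000
000000000
step 22: 000000000
001>00000
001010000
000101000
000001000
000110000
000000000
000000000
000000000
step 23: 000000000
001100000
001v10000
000101000
000001000
000110000
000000000
000000000
000000000
step 24: 000000000
001100000
00<110000
000101000
000001000
000110000
000000000
000000000
000000000
step 25: 000000000
001100000
000110000
00v101000
000001000
000110000
000000000
000000000
000000000
step 26: 000000000
001100000
000110000
0<1101000
000001000
000110000
000000000
000000000
000000000
step 27: 000000000
001100000
0^0110000
011101000
000001000
000110000
000000000
000000000
000000000
step 28: 000000000
001100000
01>110000
011101000
000001000
000110000
000000000
000000000
000000000
step 29: 000000000
001100000
011110000
01v101000
000001000
000110000
000000000
000000000
000000000
step 30: 000000000
001100000
011110000
010>01000
000001000
000110000
000000000
000000000
000000000
step 31: 000000000
001100000
011^10000
010001000
000001000
000110000
000000000
000000000
000000000
step 32: 000000000
001100000
01<010000
010001000
000001000
000110000
000000000
000000000
000000000
step 33: 000000000
001100000
010010000
01v001000
000001000
000110000
000000000
000000000
000000000
step 34: 000000000
001100000
010010000
0<1001000
000001000
000110000
000000000
000000000
000000000
step 35: 000000000
001100000
010010000
001001000
0v0001000
000110000
000000000
000000000
000000000
step 36: 000000000
001100000
010010000
001001000
<10001000
000110000
000000000
000000000
000000000
step 37: 000000000
001100000
010010000
^01001000
110001000
000110000
000000000
000000000
000000000
step 38: 000000000
001100000
010010000
1>1001000
110001000
000110000
000000000
000000000
000000000
step 39: 000000000
001100000
010010000
111001000
1v0001000
000110000
000000000
000000000
000000000

4,1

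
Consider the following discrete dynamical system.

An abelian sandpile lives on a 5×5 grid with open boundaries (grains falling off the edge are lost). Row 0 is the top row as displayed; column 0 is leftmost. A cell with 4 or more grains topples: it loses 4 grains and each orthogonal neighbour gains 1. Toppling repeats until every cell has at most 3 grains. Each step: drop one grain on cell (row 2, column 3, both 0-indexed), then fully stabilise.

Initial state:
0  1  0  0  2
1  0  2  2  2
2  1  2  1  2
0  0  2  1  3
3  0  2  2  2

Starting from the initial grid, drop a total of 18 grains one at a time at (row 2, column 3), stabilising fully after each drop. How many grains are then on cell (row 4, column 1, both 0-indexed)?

1

step 0: 0  1  0  0  2
1  0  2  2  2
2  1  2  1  2
0  0  2  1  3
3  0  2  2  2
step 1: 0  1  0  0  2
1  0  2  2  2
2  1  2  2  2
0  0  2  1  3
3  0  2  2  2
step 2: 0  1  0  0  2
1  0  2  2  2
2  1  2  3  2
0  0  2  1  3
3  0  2  2  2
step 3: 0  1  0  0  2
1  0  2  3  2
2  1  3  0  3
0  0  2  2  3
3  0  2  2  2
step 4: 0  1  0  0  2
1  0  2  3  2
2  1  3  1  3
0  0  2  2  3
3  0  2  2  2
step 5: 0  1  0  0  2
1  0  2  3  2
2  1  3  2  3
0  0  2  2  3
3  0  2  2  2
step 6: 0  1  0  0  2
1  0  2  3  2
2  1  3  3  3
0  0  2  2  3
3  0  2  2  2
step 7: 0  1  1  1  3
1  1  0  3  0
2  2  3  0  3
0  1  0  2  1
3  0  3  3  3
step 8: 0  1  1  1  3
1  1  0  3  0
2  2  3  1  3
0  1  0  2  1
3  0  3  3  3
step 9: 0  1  1  1  3
1  1  0  3  0
2  2  3  2  3
0  1  0  2  1
3  0  3  3  3
step 10: 0  1  1  1  3
1  1  0  3  0
2  2  3  3  3
0  1  0  2  1
3  0  3  3  3
step 11: 0  1  1  2  3
1  1  2  0  2
2  3  0  3  0
0  1  1  3  2
3  0  3  3  3
step 12: 0  1  1  2  3
1  1  2  1  2
2  3  1  1  2
0  1  3  2  0
3  1  0  2  1
step 13: 0  1  1  2  3
1  1  2  1  2
2  3  1  2  2
0  1  3  2  0
3  1  0  2  1
step 14: 0  1  1  2  3
1  1  2  1  2
2  3  1  3  2
0  1  3  2  0
3  1  0  2  1
step 15: 0  1  1  2  3
1  1  2  2  2
2  3  2  0  3
0  1  3  3  0
3  1  0  2  1
step 16: 0  1  1  2  3
1  1  2  2  2
2  3  2  1  3
0  1  3  3  0
3  1  0  2  1
step 17: 0  1  1  2  3
1  1  2  2  2
2  3  2  2  3
0  1  3  3  0
3  1  0  2  1
step 18: 0  1  1  2  3
1  1  2  2  2
2  3  2  3  3
0  1  3  3  0
3  1  0  2  1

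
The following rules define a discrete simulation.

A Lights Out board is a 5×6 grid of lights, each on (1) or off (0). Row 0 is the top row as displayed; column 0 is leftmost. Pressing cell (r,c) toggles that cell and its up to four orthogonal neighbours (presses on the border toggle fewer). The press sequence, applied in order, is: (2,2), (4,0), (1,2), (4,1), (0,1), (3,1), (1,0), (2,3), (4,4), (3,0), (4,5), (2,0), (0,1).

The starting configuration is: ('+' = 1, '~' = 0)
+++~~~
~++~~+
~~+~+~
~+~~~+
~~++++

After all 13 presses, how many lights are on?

12

gen 0: +++~~~
~++~~+
~~+~+~
~+~~~+
~~++++
gen 1: +++~~~
~+~~~+
~+~++~
~++~~+
~~++++
gen 2: +++~~~
~+~~~+
~+~++~
+++~~+
++++++
gen 3: ++~~~~
~~++~+
~++++~
+++~~+
++++++
gen 4: ++~~~~
~~++~+
~++++~
+~+~~+
~~~+++
gen 5: ~~+~~~
~+++~+
~++++~
+~+~~+
~~~+++
gen 6: ~~+~~~
~+++~+
~~+++~
~+~~~+
~+~+++
gen 7: +~+~~~
+~++~+
+~+++~
~+~~~+
~+~+++
gen 8: +~+~~~
+~+~~+
+~~~~~
~+~+~+
~+~+++
gen 9: +~+~~~
+~+~~+
+~~~~~
~+~+++
~+~~~~
gen 10: +~+~~~
+~+~~+
~~~~~~
+~~+++
++~~~~
gen 11: +~+~~~
+~+~~+
~~~~~~
+~~++~
++~~++
gen 12: +~+~~~
~~+~~+
++~~~~
~~~++~
++~~++
gen 13: ~+~~~~
~++~~+
++~~~~
~~~++~
++~~++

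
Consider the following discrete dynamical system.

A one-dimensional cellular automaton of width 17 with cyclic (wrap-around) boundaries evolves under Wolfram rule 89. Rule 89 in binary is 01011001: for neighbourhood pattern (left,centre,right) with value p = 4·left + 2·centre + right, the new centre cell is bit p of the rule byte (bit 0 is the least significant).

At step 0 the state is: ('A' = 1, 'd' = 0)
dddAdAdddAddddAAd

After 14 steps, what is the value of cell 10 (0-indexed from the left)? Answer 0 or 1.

0

0) dddAdAdddAddddAAd
1) AAddddAAddAAAdAAA
2) dAAAAdAAAdAdAdAdd
3) dAddAdAdAddddddAA
4) ddAddddddAAAAAdAA
5) AddAAAAAdAdddAdAA
6) AAdAdddAddAAdddAd
7) AAddAAddAdAAAAddd
8) AAAdAAAdddAddAAAd
9) AdAdAdAAAddAdAdAd
10) ddddddAdAAddddddd
11) AAAAAdddAAAAAAAAA
12) ddddAAAdAdddddddd
13) AAAdAdAddAAAAAAAA
14) ddAddddAdAddddddd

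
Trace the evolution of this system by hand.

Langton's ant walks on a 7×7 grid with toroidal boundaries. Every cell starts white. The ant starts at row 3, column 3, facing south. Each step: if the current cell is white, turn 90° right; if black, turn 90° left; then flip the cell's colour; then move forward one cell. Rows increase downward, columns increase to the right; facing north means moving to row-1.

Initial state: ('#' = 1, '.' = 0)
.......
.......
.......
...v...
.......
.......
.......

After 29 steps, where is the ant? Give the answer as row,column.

[0] .......
.......
.......
...v...
.......
.......
.......
[1] .......
.......
.......
..<#...
.......
.......
.......
[2] .......
.......
..^....
..##...
.......
.......
.......
[3] .......
.......
..#>...
..##...
.......
.......
.......
[4] .......
.......
..##...
..#v...
.......
.......
.......
[5] .......
.......
..##...
..#.>..
.......
.......
.......
[6] .......
.......
..##...
..#.#..
....v..
.......
.......
[7] .......
.......
..##...
..#.#..
...<#..
.......
.......
[8] .......
.......
..##...
..#^#..
...##..
.......
.......
[9] .......
.......
..##...
..##>..
...##..
.......
.......
[10] .......
.......
..##^..
..##...
...##..
.......
.......
[11] .......
.......
..###>.
..##...
...##..
.......
.......
[12] .......
.......
..####.
..##.v.
...##..
.......
.......
[13] .......
.......
..####.
..##<#.
...##..
.......
.......
[14] .......
.......
..##^#.
..####.
...##..
.......
.......
[15] .......
.......
..#<.#.
..####.
...##..
.......
.......
[16] .......
.......
..#..#.
..#v##.
...##..
.......
.......
[17] .......
.......
..#..#.
..#.>#.
...##..
.......
.......
[18] .......
.......
..#.^#.
..#..#.
...##..
.......
.......
[19] .......
.......
..#.#>.
..#..#.
...##..
.......
.......
[20] .......
.....^.
..#.#..
..#..#.
...##..
.......
.......
[21] .......
.....#>
..#.#..
..#..#.
...##..
.......
.......
[22] .......
.....##
..#.#.v
..#..#.
...##..
.......
.......
[23] .......
.....##
..#.#<#
..#..#.
...##..
.......
.......
[24] .......
.....^#
..#.###
..#..#.
...##..
.......
.......
[25] .......
....<.#
..#.###
..#..#.
...##..
.......
.......
[26] ....^..
....#.#
..#.###
..#..#.
...##..
.......
.......
[27] ....#>.
....#.#
..#.###
..#..#.
...##..
.......
.......
[28] ....##.
....#v#
..#.###
..#..#.
...##..
.......
.......
[29] ....##.
....<##
..#.###
..#..#.
...##..
.......
.......

1,4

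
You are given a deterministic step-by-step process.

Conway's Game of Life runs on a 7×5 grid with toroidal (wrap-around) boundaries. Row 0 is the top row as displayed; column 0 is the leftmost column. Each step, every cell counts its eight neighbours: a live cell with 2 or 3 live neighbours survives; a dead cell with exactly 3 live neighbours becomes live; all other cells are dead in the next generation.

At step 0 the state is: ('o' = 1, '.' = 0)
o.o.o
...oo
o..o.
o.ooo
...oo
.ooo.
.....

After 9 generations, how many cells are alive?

t=0: o.o.o
...oo
o..o.
o.ooo
...oo
.ooo.
.....
t=1: o...o
.oo..
oo...
ooo..
.....
..ooo
o...o
t=2: ...oo
..o.o
.....
o.o..
o...o
o..oo
.o...
t=3: o.ooo
....o
.o.o.
oo..o
.....
.o.o.
..o..
t=4: ooo.o
.o...
.ooo.
ooo.o
.oo.o
..o..
o....
t=5: ..o.o
....o
...oo
....o
....o
o.oo.
o.ooo
t=6: .oo..
o...o
o..oo
o...o
o...o
o.o..
o....
t=7: .o..o
..o..
.o.o.
.o...
...o.
o....
o.o..
t=8: oooo.
oooo.
.o...
.....
.....
.o..o
o...o
t=9: .....
...o.
oo...
.....
.....
....o
.....

4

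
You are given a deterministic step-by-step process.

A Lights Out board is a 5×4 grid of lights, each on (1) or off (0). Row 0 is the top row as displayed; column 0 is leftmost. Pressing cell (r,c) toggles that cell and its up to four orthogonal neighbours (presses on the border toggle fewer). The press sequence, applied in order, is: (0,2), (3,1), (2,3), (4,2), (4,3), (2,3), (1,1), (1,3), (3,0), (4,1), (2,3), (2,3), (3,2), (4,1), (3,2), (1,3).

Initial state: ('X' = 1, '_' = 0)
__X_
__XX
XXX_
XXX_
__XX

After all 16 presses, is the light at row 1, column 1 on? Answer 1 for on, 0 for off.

1

[0] __X_
__XX
XXX_
XXX_
__XX
[1] _X_X
___X
XXX_
XXX_
__XX
[2] _X_X
___X
X_X_
____
_XXX
[3] _X_X
____
X__X
___X
_XXX
[4] _X_X
____
X__X
__XX
____
[5] _X_X
____
X__X
__X_
__XX
[6] _X_X
___X
X_X_
__XX
__XX
[7] ___X
XXXX
XXX_
__XX
__XX
[8] ____
XX__
XXXX
__XX
__XX
[9] ____
XX__
_XXX
XXXX
X_XX
[10] ____
XX__
_XXX
X_XX
_X_X
[11] ____
XX_X
_X__
X_X_
_X_X
[12] ____
XX__
_XXX
X_XX
_X_X
[13] ____
XX__
_X_X
XX__
_XXX
[14] ____
XX__
_X_X
X___
X__X
[15] ____
XX__
_XXX
XXXX
X_XX
[16] ___X
XXXX
_XX_
XXXX
X_XX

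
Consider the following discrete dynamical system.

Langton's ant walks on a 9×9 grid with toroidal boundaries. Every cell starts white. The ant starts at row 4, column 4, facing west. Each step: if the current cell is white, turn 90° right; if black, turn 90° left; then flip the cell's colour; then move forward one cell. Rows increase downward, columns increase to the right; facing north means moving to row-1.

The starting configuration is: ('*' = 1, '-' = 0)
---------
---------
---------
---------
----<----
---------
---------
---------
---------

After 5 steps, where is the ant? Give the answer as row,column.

t=0: ---------
---------
---------
---------
----<----
---------
---------
---------
---------
t=1: ---------
---------
---------
----^----
----*----
---------
---------
---------
---------
t=2: ---------
---------
---------
----*>---
----*----
---------
---------
---------
---------
t=3: ---------
---------
---------
----**---
----*v---
---------
---------
---------
---------
t=4: ---------
---------
---------
----**---
----<*---
---------
---------
---------
---------
t=5: ---------
---------
---------
----**---
-----*---
----v----
---------
---------
---------

5,4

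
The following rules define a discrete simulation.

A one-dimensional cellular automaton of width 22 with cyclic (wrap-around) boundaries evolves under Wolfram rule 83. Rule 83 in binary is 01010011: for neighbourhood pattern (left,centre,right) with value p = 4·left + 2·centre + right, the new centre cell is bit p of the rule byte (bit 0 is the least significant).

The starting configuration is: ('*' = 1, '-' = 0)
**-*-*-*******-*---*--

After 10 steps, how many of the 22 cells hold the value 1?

gen 0: **-*-*-*******-*---*--
gen 1: -*-----------*--***-**
gen 2: --***********-**--*--*
gen 3: **----------*--***-**-
gen 4: -***********-**--*--*-
gen 5: *----------*--***-**-*
gen 6: ***********-**--*--*--
gen 7: ----------*--***-**-**
gen 8: **********-**--*--*--*
gen 9: ---------*--***-**-**-
gen 10: *********-**--*--*--**

15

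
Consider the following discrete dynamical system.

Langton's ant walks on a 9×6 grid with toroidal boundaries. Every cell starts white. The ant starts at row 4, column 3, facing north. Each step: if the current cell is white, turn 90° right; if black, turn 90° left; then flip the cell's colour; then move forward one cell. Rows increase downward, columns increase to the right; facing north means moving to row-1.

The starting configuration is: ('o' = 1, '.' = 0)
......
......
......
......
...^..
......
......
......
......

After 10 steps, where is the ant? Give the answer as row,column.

5,2

0) ......
......
......
......
...^..
......
......
......
......
1) ......
......
......
......
...o>.
......
......
......
......
2) ......
......
......
......
...oo.
....v.
......
......
......
3) ......
......
......
......
...oo.
...<o.
......
......
......
4) ......
......
......
......
...^o.
...oo.
......
......
......
5) ......
......
......
......
..<.o.
...oo.
......
......
......
6) ......
......
......
..^...
..o.o.
...oo.
......
......
......
7) ......
......
......
..o>..
..o.o.
...oo.
......
......
......
8) ......
......
......
..oo..
..ovo.
...oo.
......
......
......
9) ......
......
......
..oo..
..<oo.
...oo.
......
......
......
10) ......
......
......
..oo..
...oo.
..voo.
......
......
......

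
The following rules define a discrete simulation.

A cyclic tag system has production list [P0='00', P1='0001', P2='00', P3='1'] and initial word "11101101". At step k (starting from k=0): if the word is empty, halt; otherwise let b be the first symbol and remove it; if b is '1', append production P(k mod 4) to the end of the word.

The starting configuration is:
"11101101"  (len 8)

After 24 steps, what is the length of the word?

9

0) "11101101"  (len 8)
1) "110110100"  (len 9)
2) "101101000001"  (len 12)
3) "0110100000100"  (len 13)
4) "110100000100"  (len 12)
5) "1010000010000"  (len 13)
6) "0100000100000001"  (len 16)
7) "100000100000001"  (len 15)
8) "000001000000011"  (len 15)
9) "00001000000011"  (len 14)
10) "0001000000011"  (len 13)
11) "001000000011"  (len 12)
12) "01000000011"  (len 11)
13) "1000000011"  (len 10)
14) "0000000110001"  (len 13)
15) "000000110001"  (len 12)
16) "00000110001"  (len 11)
17) "0000110001"  (len 10)
18) "000110001"  (len 9)
19) "00110001"  (len 8)
20) "0110001"  (len 7)
21) "110001"  (len 6)
22) "100010001"  (len 9)
23) "0001000100"  (len 10)
24) "001000100"  (len 9)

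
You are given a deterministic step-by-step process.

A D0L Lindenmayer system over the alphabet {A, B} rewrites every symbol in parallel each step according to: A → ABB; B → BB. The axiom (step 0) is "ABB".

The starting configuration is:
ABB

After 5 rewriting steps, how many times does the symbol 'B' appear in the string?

126

t=0: ABB
t=1: ABBBBBB
t=2: ABBBBBBBBBBBBBB
t=3: ABBBBBBBBBBBBBBBBBBBBBBBBBBBBBB
t=4: ABBBBBBBBBBBBBBBBBBBBBBBBBBBBBBBBBBBBBBBBBBBBBBBBBBBBBBBBBBBBBB
t=5: ABBBBBBBBBBBBBBBBBBBBBBBBBBBBBBBBBBBBBBBBBBBBBBBBBBBBBBBBB…BBBBBBBBBBBBBBBBBBBBBBBBBBBBBBBBBBBBBBBBBBBBBBBBBBBBBBBBBB  (len 127)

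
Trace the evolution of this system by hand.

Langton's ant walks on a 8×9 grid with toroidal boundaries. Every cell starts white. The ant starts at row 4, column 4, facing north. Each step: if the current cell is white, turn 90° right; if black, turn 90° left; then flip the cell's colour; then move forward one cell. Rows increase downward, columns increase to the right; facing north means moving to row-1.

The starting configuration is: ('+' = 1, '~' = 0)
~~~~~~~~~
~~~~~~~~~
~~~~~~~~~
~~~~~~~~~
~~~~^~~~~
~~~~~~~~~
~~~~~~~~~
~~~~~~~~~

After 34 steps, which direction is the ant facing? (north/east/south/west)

south

t=0: ~~~~~~~~~
~~~~~~~~~
~~~~~~~~~
~~~~~~~~~
~~~~^~~~~
~~~~~~~~~
~~~~~~~~~
~~~~~~~~~
t=1: ~~~~~~~~~
~~~~~~~~~
~~~~~~~~~
~~~~~~~~~
~~~~+>~~~
~~~~~~~~~
~~~~~~~~~
~~~~~~~~~
t=2: ~~~~~~~~~
~~~~~~~~~
~~~~~~~~~
~~~~~~~~~
~~~~++~~~
~~~~~v~~~
~~~~~~~~~
~~~~~~~~~
t=3: ~~~~~~~~~
~~~~~~~~~
~~~~~~~~~
~~~~~~~~~
~~~~++~~~
~~~~<+~~~
~~~~~~~~~
~~~~~~~~~
t=4: ~~~~~~~~~
~~~~~~~~~
~~~~~~~~~
~~~~~~~~~
~~~~^+~~~
~~~~++~~~
~~~~~~~~~
~~~~~~~~~
t=5: ~~~~~~~~~
~~~~~~~~~
~~~~~~~~~
~~~~~~~~~
~~~<~+~~~
~~~~++~~~
~~~~~~~~~
~~~~~~~~~
t=6: ~~~~~~~~~
~~~~~~~~~
~~~~~~~~~
~~~^~~~~~
~~~+~+~~~
~~~~++~~~
~~~~~~~~~
~~~~~~~~~
t=7: ~~~~~~~~~
~~~~~~~~~
~~~~~~~~~
~~~+>~~~~
~~~+~+~~~
~~~~++~~~
~~~~~~~~~
~~~~~~~~~
t=8: ~~~~~~~~~
~~~~~~~~~
~~~~~~~~~
~~~++~~~~
~~~+v+~~~
~~~~++~~~
~~~~~~~~~
~~~~~~~~~
t=9: ~~~~~~~~~
~~~~~~~~~
~~~~~~~~~
~~~++~~~~
~~~<++~~~
~~~~++~~~
~~~~~~~~~
~~~~~~~~~
t=10: ~~~~~~~~~
~~~~~~~~~
~~~~~~~~~
~~~++~~~~
~~~~++~~~
~~~v++~~~
~~~~~~~~~
~~~~~~~~~
t=11: ~~~~~~~~~
~~~~~~~~~
~~~~~~~~~
~~~++~~~~
~~~~++~~~
~~<+++~~~
~~~~~~~~~
~~~~~~~~~
t=12: ~~~~~~~~~
~~~~~~~~~
~~~~~~~~~
~~~++~~~~
~~^~++~~~
~~++++~~~
~~~~~~~~~
~~~~~~~~~
t=13: ~~~~~~~~~
~~~~~~~~~
~~~~~~~~~
~~~++~~~~
~~+>++~~~
~~++++~~~
~~~~~~~~~
~~~~~~~~~
t=14: ~~~~~~~~~
~~~~~~~~~
~~~~~~~~~
~~~++~~~~
~~++++~~~
~~+v++~~~
~~~~~~~~~
~~~~~~~~~
t=15: ~~~~~~~~~
~~~~~~~~~
~~~~~~~~~
~~~++~~~~
~~++++~~~
~~+~>+~~~
~~~~~~~~~
~~~~~~~~~
t=16: ~~~~~~~~~
~~~~~~~~~
~~~~~~~~~
~~~++~~~~
~~++^+~~~
~~+~~+~~~
~~~~~~~~~
~~~~~~~~~
t=17: ~~~~~~~~~
~~~~~~~~~
~~~~~~~~~
~~~++~~~~
~~+<~+~~~
~~+~~+~~~
~~~~~~~~~
~~~~~~~~~
t=18: ~~~~~~~~~
~~~~~~~~~
~~~~~~~~~
~~~++~~~~
~~+~~+~~~
~~+v~+~~~
~~~~~~~~~
~~~~~~~~~
t=19: ~~~~~~~~~
~~~~~~~~~
~~~~~~~~~
~~~++~~~~
~~+~~+~~~
~~<+~+~~~
~~~~~~~~~
~~~~~~~~~
t=20: ~~~~~~~~~
~~~~~~~~~
~~~~~~~~~
~~~++~~~~
~~+~~+~~~
~~~+~+~~~
~~v~~~~~~
~~~~~~~~~
t=21: ~~~~~~~~~
~~~~~~~~~
~~~~~~~~~
~~~++~~~~
~~+~~+~~~
~~~+~+~~~
~<+~~~~~~
~~~~~~~~~
t=22: ~~~~~~~~~
~~~~~~~~~
~~~~~~~~~
~~~++~~~~
~~+~~+~~~
~^~+~+~~~
~++~~~~~~
~~~~~~~~~
t=23: ~~~~~~~~~
~~~~~~~~~
~~~~~~~~~
~~~++~~~~
~~+~~+~~~
~+>+~+~~~
~++~~~~~~
~~~~~~~~~
t=24: ~~~~~~~~~
~~~~~~~~~
~~~~~~~~~
~~~++~~~~
~~+~~+~~~
~+++~+~~~
~+v~~~~~~
~~~~~~~~~
t=25: ~~~~~~~~~
~~~~~~~~~
~~~~~~~~~
~~~++~~~~
~~+~~+~~~
~+++~+~~~
~+~>~~~~~
~~~~~~~~~
t=26: ~~~~~~~~~
~~~~~~~~~
~~~~~~~~~
~~~++~~~~
~~+~~+~~~
~+++~+~~~
~+~+~~~~~
~~~v~~~~~
t=27: ~~~~~~~~~
~~~~~~~~~
~~~~~~~~~
~~~++~~~~
~~+~~+~~~
~+++~+~~~
~+~+~~~~~
~~<+~~~~~
t=28: ~~~~~~~~~
~~~~~~~~~
~~~~~~~~~
~~~++~~~~
~~+~~+~~~
~+++~+~~~
~+^+~~~~~
~~++~~~~~
t=29: ~~~~~~~~~
~~~~~~~~~
~~~~~~~~~
~~~++~~~~
~~+~~+~~~
~+++~+~~~
~++>~~~~~
~~++~~~~~
t=30: ~~~~~~~~~
~~~~~~~~~
~~~~~~~~~
~~~++~~~~
~~+~~+~~~
~++^~+~~~
~++~~~~~~
~~++~~~~~
t=31: ~~~~~~~~~
~~~~~~~~~
~~~~~~~~~
~~~++~~~~
~~+~~+~~~
~+<~~+~~~
~++~~~~~~
~~++~~~~~
t=32: ~~~~~~~~~
~~~~~~~~~
~~~~~~~~~
~~~++~~~~
~~+~~+~~~
~+~~~+~~~
~+v~~~~~~
~~++~~~~~
t=33: ~~~~~~~~~
~~~~~~~~~
~~~~~~~~~
~~~++~~~~
~~+~~+~~~
~+~~~+~~~
~+~>~~~~~
~~++~~~~~
t=34: ~~~~~~~~~
~~~~~~~~~
~~~~~~~~~
~~~++~~~~
~~+~~+~~~
~+~~~+~~~
~+~+~~~~~
~~+v~~~~~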